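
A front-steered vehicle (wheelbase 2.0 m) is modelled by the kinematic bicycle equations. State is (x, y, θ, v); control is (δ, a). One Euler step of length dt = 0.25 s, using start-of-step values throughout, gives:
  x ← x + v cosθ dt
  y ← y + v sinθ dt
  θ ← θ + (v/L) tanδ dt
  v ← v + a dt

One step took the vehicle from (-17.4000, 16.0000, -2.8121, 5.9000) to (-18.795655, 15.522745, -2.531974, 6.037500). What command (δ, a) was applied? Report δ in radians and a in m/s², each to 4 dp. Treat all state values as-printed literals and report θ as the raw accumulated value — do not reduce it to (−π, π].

a = (v'−v)/dt = (0.137500)/0.25 = 0.5500
Δθ = θ'−θ = 0.280126;  (v·dt/L) = 5.9000·0.25/2.0 = 0.737500
tan δ = Δθ·L/(v·dt) = 0.379832  →  δ = 0.3630

δ = 0.3630, a = 0.5500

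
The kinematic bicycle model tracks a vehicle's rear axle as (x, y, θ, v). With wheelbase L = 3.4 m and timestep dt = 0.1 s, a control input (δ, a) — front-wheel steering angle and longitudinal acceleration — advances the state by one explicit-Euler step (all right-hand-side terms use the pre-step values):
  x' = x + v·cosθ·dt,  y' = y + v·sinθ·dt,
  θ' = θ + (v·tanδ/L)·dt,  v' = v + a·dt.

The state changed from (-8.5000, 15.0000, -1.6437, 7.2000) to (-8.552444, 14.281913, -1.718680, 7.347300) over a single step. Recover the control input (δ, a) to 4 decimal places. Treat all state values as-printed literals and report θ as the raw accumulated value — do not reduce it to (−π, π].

δ = -0.3403, a = 1.4730

a = (v'−v)/dt = (0.147300)/0.1 = 1.4730
Δθ = θ'−θ = -0.074980;  (v·dt/L) = 7.2000·0.1/3.4 = 0.211765
tan δ = Δθ·L/(v·dt) = -0.354072  →  δ = -0.3403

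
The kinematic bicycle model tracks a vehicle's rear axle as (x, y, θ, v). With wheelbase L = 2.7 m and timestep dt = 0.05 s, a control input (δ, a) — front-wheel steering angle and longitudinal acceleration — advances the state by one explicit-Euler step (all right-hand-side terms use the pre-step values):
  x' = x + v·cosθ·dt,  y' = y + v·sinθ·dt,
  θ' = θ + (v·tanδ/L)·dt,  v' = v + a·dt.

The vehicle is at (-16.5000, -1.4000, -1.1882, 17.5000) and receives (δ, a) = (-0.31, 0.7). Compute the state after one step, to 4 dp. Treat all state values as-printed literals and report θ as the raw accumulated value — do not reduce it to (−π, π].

(-16.1733, -2.2117, -1.2920, 17.5350)

x' = -16.5000 + 17.5000·cos(-1.1882)·0.05 = -16.1733
y' = -1.4000 + 17.5000·sin(-1.1882)·0.05 = -2.2117
θ' = -1.1882 + (17.5000/2.7)·tan(-0.31)·0.05 = -1.2920
v' = 17.5000 + 0.7000·0.05 = 17.5350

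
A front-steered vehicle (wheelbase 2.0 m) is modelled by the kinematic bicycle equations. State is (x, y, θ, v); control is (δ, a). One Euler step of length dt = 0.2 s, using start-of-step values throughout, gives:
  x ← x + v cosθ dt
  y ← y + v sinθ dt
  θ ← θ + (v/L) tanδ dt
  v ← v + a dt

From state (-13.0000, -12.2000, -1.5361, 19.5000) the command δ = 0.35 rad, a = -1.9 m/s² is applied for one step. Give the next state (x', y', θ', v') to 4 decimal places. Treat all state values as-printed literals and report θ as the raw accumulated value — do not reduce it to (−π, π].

(-12.8647, -16.0977, -0.8243, 19.1200)

x' = -13.0000 + 19.5000·cos(-1.5361)·0.2 = -12.8647
y' = -12.2000 + 19.5000·sin(-1.5361)·0.2 = -16.0977
θ' = -1.5361 + (19.5000/2.0)·tan(0.35)·0.2 = -0.8243
v' = 19.5000 − 1.9000·0.2 = 19.1200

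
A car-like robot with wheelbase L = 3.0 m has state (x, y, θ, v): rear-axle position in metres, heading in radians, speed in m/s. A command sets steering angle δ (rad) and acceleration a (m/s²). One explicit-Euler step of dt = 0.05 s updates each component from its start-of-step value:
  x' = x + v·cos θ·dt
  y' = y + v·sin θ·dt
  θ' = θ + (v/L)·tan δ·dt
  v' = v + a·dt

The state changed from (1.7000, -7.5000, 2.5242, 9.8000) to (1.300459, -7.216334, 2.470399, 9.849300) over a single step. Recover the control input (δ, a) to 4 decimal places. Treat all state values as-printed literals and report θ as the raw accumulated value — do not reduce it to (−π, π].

a = (v'−v)/dt = (0.049300)/0.05 = 0.9860
Δθ = θ'−θ = -0.053801;  (v·dt/L) = 9.8000·0.05/3.0 = 0.163333
tan δ = Δθ·L/(v·dt) = -0.329394  →  δ = -0.3182

δ = -0.3182, a = 0.9860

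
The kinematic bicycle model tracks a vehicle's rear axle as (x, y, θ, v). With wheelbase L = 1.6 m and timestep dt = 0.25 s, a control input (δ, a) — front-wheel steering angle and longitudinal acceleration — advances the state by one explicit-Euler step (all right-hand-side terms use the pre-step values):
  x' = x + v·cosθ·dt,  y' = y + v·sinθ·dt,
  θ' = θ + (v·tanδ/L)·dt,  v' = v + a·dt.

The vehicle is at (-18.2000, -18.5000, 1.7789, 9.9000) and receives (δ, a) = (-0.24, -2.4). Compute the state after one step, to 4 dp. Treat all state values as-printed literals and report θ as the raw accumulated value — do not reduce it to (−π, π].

x' = -18.2000 + 9.9000·cos(1.7789)·0.25 = -18.7113
y' = -18.5000 + 9.9000·sin(1.7789)·0.25 = -16.0784
θ' = 1.7789 + (9.9000/1.6)·tan(-0.24)·0.25 = 1.4004
v' = 9.9000 − 2.4000·0.25 = 9.3000

(-18.7113, -16.0784, 1.4004, 9.3000)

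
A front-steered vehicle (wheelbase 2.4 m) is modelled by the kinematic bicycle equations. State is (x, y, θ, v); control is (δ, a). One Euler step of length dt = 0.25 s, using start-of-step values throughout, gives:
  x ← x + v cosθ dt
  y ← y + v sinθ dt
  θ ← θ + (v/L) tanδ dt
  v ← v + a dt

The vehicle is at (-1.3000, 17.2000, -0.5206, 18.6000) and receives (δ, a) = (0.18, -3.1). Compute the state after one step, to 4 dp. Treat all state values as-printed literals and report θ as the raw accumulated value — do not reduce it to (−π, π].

(2.7340, 14.8871, -0.1680, 17.8250)

x' = -1.3000 + 18.6000·cos(-0.5206)·0.25 = 2.7340
y' = 17.2000 + 18.6000·sin(-0.5206)·0.25 = 14.8871
θ' = -0.5206 + (18.6000/2.4)·tan(0.18)·0.25 = -0.1680
v' = 18.6000 − 3.1000·0.25 = 17.8250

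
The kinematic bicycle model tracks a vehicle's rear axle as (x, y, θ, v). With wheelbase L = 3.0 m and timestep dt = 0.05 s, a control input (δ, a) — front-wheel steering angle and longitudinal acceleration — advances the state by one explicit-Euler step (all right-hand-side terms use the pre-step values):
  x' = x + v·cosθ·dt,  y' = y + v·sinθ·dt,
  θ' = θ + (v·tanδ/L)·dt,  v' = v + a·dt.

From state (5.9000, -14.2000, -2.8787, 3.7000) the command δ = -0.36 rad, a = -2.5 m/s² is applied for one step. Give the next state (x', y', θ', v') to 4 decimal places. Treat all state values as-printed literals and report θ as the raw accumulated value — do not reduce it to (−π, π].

(5.7214, -14.2481, -2.9019, 3.5750)

x' = 5.9000 + 3.7000·cos(-2.8787)·0.05 = 5.7214
y' = -14.2000 + 3.7000·sin(-2.8787)·0.05 = -14.2481
θ' = -2.8787 + (3.7000/3.0)·tan(-0.36)·0.05 = -2.9019
v' = 3.7000 − 2.5000·0.05 = 3.5750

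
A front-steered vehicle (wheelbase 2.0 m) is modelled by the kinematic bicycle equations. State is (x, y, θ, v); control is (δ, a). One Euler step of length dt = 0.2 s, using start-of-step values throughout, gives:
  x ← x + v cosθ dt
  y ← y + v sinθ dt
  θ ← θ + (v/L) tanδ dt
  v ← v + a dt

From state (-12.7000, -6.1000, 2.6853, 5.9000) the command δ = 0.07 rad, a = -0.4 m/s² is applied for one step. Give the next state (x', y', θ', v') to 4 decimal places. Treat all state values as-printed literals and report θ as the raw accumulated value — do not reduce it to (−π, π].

x' = -12.7000 + 5.9000·cos(2.6853)·0.2 = -13.7593
y' = -6.1000 + 5.9000·sin(2.6853)·0.2 = -5.5801
θ' = 2.6853 + (5.9000/2.0)·tan(0.07)·0.2 = 2.7267
v' = 5.9000 − 0.4000·0.2 = 5.8200

(-13.7593, -5.5801, 2.7267, 5.8200)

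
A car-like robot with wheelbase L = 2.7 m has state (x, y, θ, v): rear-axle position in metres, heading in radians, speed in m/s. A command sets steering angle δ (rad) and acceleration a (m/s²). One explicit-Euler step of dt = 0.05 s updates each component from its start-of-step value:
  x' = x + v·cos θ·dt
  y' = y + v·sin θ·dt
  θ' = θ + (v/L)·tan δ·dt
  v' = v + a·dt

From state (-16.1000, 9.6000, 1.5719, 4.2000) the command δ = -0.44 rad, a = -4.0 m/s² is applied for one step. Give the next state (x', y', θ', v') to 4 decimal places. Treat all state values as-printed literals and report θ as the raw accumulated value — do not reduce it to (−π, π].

(-16.1002, 9.8100, 1.5353, 4.0000)

x' = -16.1000 + 4.2000·cos(1.5719)·0.05 = -16.1002
y' = 9.6000 + 4.2000·sin(1.5719)·0.05 = 9.8100
θ' = 1.5719 + (4.2000/2.7)·tan(-0.44)·0.05 = 1.5353
v' = 4.2000 − 4.0000·0.05 = 4.0000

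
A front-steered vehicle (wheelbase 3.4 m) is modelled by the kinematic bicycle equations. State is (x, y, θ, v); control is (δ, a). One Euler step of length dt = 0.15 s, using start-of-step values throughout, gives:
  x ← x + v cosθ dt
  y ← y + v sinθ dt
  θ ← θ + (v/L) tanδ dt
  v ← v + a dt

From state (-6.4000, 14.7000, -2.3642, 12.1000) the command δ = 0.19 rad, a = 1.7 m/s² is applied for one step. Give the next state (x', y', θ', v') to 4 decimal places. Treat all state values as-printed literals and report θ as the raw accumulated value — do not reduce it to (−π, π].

x' = -6.4000 + 12.1000·cos(-2.3642)·0.15 = -7.6936
y' = 14.7000 + 12.1000·sin(-2.3642)·0.15 = 13.4269
θ' = -2.3642 + (12.1000/3.4)·tan(0.19)·0.15 = -2.2615
v' = 12.1000 + 1.7000·0.15 = 12.3550

(-7.6936, 13.4269, -2.2615, 12.3550)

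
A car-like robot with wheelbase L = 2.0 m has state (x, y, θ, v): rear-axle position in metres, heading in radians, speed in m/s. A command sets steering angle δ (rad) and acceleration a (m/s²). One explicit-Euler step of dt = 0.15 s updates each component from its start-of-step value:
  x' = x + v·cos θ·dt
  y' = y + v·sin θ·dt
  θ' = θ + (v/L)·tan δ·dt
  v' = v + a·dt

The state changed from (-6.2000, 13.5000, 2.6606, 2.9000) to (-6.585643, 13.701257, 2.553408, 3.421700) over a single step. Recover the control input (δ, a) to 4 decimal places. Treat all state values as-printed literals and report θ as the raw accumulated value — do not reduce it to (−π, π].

δ = -0.4579, a = 3.4780

a = (v'−v)/dt = (0.521700)/0.15 = 3.4780
Δθ = θ'−θ = -0.107192;  (v·dt/L) = 2.9000·0.15/2.0 = 0.217500
tan δ = Δθ·L/(v·dt) = -0.492837  →  δ = -0.4579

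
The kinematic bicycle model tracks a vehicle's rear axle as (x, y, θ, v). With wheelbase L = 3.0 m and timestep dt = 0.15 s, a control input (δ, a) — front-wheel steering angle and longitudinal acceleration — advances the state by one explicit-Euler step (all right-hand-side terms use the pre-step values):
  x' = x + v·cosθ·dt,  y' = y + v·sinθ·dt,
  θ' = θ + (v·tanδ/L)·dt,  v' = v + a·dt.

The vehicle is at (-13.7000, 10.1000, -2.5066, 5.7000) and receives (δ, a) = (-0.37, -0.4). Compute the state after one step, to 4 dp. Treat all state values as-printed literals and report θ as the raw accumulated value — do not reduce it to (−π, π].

x' = -13.7000 + 5.7000·cos(-2.5066)·0.15 = -14.3883
y' = 10.1000 + 5.7000·sin(-2.5066)·0.15 = 9.5928
θ' = -2.5066 + (5.7000/3.0)·tan(-0.37)·0.15 = -2.6171
v' = 5.7000 − 0.4000·0.15 = 5.6400

(-14.3883, 9.5928, -2.6171, 5.6400)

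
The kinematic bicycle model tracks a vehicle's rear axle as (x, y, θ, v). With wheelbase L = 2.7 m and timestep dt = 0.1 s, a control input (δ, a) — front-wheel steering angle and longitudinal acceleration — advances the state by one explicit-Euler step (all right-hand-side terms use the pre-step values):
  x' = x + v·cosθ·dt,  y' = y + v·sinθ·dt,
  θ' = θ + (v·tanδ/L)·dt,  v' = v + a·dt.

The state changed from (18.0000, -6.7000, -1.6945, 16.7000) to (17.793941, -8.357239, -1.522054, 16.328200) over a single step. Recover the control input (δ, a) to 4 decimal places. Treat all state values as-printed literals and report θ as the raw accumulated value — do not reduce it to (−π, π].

a = (v'−v)/dt = (-0.371800)/0.1 = -3.7180
Δθ = θ'−θ = 0.172446;  (v·dt/L) = 16.7000·0.1/2.7 = 0.618519
tan δ = Δθ·L/(v·dt) = 0.278805  →  δ = 0.2719

δ = 0.2719, a = -3.7180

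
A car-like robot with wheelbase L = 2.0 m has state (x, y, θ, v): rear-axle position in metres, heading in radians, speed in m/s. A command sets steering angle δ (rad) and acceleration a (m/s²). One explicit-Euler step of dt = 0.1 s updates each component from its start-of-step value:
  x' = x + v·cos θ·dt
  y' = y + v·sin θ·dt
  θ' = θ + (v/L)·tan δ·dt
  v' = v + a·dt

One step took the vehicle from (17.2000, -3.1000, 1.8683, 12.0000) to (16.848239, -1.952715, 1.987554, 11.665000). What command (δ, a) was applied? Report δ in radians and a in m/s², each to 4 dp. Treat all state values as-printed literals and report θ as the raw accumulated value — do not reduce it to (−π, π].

δ = 0.1962, a = -3.3500

a = (v'−v)/dt = (-0.335000)/0.1 = -3.3500
Δθ = θ'−θ = 0.119254;  (v·dt/L) = 12.0000·0.1/2.0 = 0.600000
tan δ = Δθ·L/(v·dt) = 0.198757  →  δ = 0.1962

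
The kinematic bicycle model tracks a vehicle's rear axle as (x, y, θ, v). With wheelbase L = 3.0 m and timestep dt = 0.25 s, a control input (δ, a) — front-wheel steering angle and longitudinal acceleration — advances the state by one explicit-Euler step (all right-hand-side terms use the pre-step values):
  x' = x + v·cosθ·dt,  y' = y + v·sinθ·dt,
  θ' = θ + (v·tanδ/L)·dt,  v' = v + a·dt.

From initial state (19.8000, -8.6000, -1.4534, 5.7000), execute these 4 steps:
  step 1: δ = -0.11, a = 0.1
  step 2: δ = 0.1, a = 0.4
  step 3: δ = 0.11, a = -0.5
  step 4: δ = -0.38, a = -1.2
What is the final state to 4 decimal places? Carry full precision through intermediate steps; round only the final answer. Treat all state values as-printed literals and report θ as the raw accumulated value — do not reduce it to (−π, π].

(20.4597, -14.2957, -1.5941, 5.4000)

after step 1 (δ=-0.11, a=0.1): (19.966906, -10.015192, -1.505862, 5.725000)
after step 2 (δ=0.1, a=0.4): (20.059778, -11.443425, -1.457994, 5.825000)
after step 3 (δ=0.11, a=-0.5): (20.223699, -12.890420, -1.404382, 5.700000)
after step 4 (δ=-0.38, a=-1.2): (20.459747, -14.295734, -1.594103, 5.400000)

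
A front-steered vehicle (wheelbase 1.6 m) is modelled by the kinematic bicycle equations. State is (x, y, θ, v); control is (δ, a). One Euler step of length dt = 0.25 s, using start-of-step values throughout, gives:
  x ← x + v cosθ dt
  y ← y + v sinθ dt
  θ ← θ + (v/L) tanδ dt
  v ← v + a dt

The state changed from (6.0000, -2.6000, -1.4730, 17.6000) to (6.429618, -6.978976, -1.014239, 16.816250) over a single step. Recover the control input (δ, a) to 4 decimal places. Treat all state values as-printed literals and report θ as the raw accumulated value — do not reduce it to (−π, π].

δ = 0.1653, a = -3.1350

a = (v'−v)/dt = (-0.783750)/0.25 = -3.1350
Δθ = θ'−θ = 0.458761;  (v·dt/L) = 17.6000·0.25/1.6 = 2.750000
tan δ = Δθ·L/(v·dt) = 0.166822  →  δ = 0.1653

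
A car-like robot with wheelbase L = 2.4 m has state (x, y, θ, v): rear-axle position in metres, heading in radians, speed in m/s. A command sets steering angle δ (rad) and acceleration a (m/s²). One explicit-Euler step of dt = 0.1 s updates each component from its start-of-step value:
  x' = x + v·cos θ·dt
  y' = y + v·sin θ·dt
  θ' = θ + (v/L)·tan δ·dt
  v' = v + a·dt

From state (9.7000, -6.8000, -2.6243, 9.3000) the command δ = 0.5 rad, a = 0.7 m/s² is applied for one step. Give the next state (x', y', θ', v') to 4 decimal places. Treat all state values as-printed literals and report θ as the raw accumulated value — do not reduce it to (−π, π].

x' = 9.7000 + 9.3000·cos(-2.6243)·0.1 = 8.8917
y' = -6.8000 + 9.3000·sin(-2.6243)·0.1 = -7.2599
θ' = -2.6243 + (9.3000/2.4)·tan(0.5)·0.1 = -2.4126
v' = 9.3000 + 0.7000·0.1 = 9.3700

(8.8917, -7.2599, -2.4126, 9.3700)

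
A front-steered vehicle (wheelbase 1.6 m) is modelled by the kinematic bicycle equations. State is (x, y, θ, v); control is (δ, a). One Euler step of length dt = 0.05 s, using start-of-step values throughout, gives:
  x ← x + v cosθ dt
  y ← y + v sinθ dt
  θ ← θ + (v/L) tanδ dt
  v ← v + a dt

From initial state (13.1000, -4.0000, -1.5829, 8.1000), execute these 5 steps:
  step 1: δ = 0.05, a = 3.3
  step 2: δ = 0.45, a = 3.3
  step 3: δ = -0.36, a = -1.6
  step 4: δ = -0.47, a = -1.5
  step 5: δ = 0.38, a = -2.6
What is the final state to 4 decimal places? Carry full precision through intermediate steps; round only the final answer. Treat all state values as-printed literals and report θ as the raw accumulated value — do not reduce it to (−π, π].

after step 1 (δ=0.05, a=3.3): (13.095098, -4.404970, -1.570233, 8.265000)
after step 2 (δ=0.45, a=3.3): (13.095331, -4.818220, -1.445469, 8.430000)
after step 3 (δ=-0.36, a=-1.6): (13.148018, -5.236414, -1.544628, 8.350000)
after step 4 (δ=-0.47, a=-1.5): (13.158942, -5.653771, -1.677175, 8.275000)
after step 5 (δ=0.38, a=-2.6): (13.115011, -6.065183, -1.573889, 8.145000)

(13.1150, -6.0652, -1.5739, 8.1450)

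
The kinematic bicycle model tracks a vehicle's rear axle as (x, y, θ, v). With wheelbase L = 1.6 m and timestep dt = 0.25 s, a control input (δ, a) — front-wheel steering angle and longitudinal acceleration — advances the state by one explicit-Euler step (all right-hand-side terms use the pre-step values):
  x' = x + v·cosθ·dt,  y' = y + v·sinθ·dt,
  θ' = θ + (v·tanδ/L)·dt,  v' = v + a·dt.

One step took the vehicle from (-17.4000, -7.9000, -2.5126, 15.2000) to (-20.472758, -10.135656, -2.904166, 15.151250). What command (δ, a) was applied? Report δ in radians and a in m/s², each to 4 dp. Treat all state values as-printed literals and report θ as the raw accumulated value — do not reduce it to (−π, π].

a = (v'−v)/dt = (-0.048750)/0.25 = -0.1950
Δθ = θ'−θ = -0.391566;  (v·dt/L) = 15.2000·0.25/1.6 = 2.375000
tan δ = Δθ·L/(v·dt) = -0.164870  →  δ = -0.1634

δ = -0.1634, a = -0.1950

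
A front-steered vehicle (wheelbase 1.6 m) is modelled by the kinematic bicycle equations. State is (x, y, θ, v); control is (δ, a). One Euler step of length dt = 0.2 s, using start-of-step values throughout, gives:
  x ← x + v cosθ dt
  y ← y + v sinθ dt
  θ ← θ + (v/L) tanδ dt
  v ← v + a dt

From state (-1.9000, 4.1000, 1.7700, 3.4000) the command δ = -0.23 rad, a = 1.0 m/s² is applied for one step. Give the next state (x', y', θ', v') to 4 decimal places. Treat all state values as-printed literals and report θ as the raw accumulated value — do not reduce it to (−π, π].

x' = -1.9000 + 3.4000·cos(1.7700)·0.2 = -2.0346
y' = 4.1000 + 3.4000·sin(1.7700)·0.2 = 4.7666
θ' = 1.7700 + (3.4000/1.6)·tan(-0.23)·0.2 = 1.6705
v' = 3.4000 + 1.0000·0.2 = 3.6000

(-2.0346, 4.7666, 1.6705, 3.6000)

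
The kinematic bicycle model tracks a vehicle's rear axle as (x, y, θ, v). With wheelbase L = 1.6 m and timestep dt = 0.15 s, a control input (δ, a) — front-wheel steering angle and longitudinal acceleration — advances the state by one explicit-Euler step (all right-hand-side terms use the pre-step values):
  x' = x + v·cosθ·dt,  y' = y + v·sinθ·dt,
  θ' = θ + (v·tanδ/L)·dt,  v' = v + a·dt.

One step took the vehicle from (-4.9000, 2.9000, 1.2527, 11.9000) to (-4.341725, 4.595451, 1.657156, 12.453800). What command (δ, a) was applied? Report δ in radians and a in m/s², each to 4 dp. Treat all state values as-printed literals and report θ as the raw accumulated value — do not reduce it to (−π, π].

δ = 0.3478, a = 3.6920

a = (v'−v)/dt = (0.553800)/0.15 = 3.6920
Δθ = θ'−θ = 0.404456;  (v·dt/L) = 11.9000·0.15/1.6 = 1.115625
tan δ = Δθ·L/(v·dt) = 0.362538  →  δ = 0.3478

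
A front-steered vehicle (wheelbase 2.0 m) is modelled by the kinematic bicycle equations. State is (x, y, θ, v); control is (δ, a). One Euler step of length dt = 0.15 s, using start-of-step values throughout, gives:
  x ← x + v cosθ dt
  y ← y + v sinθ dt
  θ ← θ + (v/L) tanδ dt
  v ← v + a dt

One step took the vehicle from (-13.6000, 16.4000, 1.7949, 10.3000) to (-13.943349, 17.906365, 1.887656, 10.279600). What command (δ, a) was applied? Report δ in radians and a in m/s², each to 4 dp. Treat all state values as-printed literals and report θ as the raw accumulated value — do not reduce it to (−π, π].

δ = 0.1195, a = -0.1360

a = (v'−v)/dt = (-0.020400)/0.15 = -0.1360
Δθ = θ'−θ = 0.092756;  (v·dt/L) = 10.3000·0.15/2.0 = 0.772500
tan δ = Δθ·L/(v·dt) = 0.120072  →  δ = 0.1195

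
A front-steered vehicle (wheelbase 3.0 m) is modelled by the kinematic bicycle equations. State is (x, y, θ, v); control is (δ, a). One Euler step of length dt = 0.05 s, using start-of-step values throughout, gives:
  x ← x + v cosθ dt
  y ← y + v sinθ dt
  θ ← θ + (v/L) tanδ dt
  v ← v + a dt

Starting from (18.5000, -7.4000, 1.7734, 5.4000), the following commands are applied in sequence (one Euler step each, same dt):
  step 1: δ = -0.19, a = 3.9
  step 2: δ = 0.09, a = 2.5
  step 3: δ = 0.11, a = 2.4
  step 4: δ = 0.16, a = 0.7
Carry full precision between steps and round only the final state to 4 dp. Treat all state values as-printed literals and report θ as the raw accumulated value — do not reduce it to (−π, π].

(18.2799, -6.2940, 1.7907, 5.8750)

after step 1 (δ=-0.19, a=3.9): (18.445670, -7.135523, 1.756091, 5.595000)
after step 2 (δ=0.09, a=2.5): (18.394130, -6.860561, 1.764506, 5.720000)
after step 3 (δ=0.11, a=2.4): (18.339075, -6.579910, 1.775036, 5.840000)
after step 4 (δ=0.16, a=0.7): (18.279851, -6.293980, 1.790743, 5.875000)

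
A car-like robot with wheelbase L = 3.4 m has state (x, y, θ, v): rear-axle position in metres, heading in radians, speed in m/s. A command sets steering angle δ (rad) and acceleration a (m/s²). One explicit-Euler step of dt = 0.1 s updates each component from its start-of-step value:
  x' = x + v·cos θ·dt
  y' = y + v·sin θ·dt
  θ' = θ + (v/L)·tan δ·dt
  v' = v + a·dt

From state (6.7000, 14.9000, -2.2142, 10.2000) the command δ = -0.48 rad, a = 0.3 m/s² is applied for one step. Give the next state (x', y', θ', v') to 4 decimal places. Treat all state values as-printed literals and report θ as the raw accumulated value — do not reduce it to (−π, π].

(6.0881, 14.0839, -2.3704, 10.2300)

x' = 6.7000 + 10.2000·cos(-2.2142)·0.1 = 6.0881
y' = 14.9000 + 10.2000·sin(-2.2142)·0.1 = 14.0839
θ' = -2.2142 + (10.2000/3.4)·tan(-0.48)·0.1 = -2.3704
v' = 10.2000 + 0.3000·0.1 = 10.2300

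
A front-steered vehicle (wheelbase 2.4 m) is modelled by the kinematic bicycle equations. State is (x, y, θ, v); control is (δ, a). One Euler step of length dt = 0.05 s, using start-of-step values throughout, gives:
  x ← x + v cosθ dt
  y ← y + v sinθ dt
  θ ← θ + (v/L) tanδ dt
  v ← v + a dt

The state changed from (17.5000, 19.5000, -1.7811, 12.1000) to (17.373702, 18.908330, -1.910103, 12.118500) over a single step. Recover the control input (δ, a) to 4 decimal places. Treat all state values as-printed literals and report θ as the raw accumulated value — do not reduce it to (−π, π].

a = (v'−v)/dt = (0.018500)/0.05 = 0.3700
Δθ = θ'−θ = -0.129003;  (v·dt/L) = 12.1000·0.05/2.4 = 0.252083
tan δ = Δθ·L/(v·dt) = -0.511747  →  δ = -0.4730

δ = -0.4730, a = 0.3700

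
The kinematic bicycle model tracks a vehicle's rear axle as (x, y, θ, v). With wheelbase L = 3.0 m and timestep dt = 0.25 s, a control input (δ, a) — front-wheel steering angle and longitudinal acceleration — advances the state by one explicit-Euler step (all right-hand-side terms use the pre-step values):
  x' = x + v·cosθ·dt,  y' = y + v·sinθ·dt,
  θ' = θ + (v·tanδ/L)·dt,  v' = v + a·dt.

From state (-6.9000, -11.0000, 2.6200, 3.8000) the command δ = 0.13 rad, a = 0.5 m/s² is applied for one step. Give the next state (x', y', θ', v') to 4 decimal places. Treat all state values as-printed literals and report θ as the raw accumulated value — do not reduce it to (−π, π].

(-7.7237, -10.5267, 2.6614, 3.9250)

x' = -6.9000 + 3.8000·cos(2.6200)·0.25 = -7.7237
y' = -11.0000 + 3.8000·sin(2.6200)·0.25 = -10.5267
θ' = 2.6200 + (3.8000/3.0)·tan(0.13)·0.25 = 2.6614
v' = 3.8000 + 0.5000·0.25 = 3.9250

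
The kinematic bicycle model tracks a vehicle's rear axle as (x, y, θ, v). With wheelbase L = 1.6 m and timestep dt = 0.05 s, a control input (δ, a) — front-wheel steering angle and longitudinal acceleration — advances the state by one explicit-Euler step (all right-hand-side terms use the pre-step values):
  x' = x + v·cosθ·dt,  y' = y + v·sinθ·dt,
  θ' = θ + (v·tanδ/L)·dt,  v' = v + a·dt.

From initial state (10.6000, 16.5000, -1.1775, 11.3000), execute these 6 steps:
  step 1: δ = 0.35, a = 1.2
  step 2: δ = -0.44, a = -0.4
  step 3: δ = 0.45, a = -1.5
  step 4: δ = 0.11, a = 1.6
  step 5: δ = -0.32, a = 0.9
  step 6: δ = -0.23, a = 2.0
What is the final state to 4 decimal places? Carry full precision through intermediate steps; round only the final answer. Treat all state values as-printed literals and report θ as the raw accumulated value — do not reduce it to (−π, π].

after step 1 (δ=0.35, a=1.2): (10.816528, 15.978137, -1.048599, 11.360000)
after step 2 (δ=-0.44, a=-0.4): (11.099838, 15.485837, -1.215726, 11.340000)
after step 3 (δ=0.45, a=-1.5): (11.296959, 14.954205, -1.044544, 11.265000)
after step 4 (δ=0.11, a=1.6): (11.579877, 14.467166, -1.005663, 11.345000)
after step 5 (δ=-0.32, a=0.9): (11.883656, 13.988113, -1.123151, 11.390000)
after step 6 (δ=-0.23, a=2.0): (12.130160, 13.474727, -1.206492, 11.490000)

(12.1302, 13.4747, -1.2065, 11.4900)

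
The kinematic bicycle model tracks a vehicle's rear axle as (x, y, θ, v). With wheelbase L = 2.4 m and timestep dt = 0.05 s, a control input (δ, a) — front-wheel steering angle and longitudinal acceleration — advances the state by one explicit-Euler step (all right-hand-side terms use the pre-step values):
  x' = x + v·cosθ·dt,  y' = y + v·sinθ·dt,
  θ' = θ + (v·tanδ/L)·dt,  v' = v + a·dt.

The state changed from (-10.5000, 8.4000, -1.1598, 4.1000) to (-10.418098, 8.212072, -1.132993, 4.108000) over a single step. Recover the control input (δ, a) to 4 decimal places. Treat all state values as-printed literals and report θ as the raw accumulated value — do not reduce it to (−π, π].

a = (v'−v)/dt = (0.008000)/0.05 = 0.1600
Δθ = θ'−θ = 0.026807;  (v·dt/L) = 4.1000·0.05/2.4 = 0.085417
tan δ = Δθ·L/(v·dt) = 0.313838  →  δ = 0.3041

δ = 0.3041, a = 0.1600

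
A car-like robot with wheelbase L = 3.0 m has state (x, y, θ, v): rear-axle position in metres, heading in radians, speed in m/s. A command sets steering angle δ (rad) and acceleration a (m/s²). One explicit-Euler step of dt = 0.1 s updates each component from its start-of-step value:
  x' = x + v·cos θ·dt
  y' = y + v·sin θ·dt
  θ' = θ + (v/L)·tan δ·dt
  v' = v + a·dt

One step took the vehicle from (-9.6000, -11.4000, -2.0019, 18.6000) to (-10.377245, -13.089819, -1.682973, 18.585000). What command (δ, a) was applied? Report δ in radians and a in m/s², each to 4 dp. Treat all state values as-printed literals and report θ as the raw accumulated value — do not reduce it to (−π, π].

δ = 0.4751, a = -0.1500

a = (v'−v)/dt = (-0.015000)/0.1 = -0.1500
Δθ = θ'−θ = 0.318927;  (v·dt/L) = 18.6000·0.1/3.0 = 0.620000
tan δ = Δθ·L/(v·dt) = 0.514398  →  δ = 0.4751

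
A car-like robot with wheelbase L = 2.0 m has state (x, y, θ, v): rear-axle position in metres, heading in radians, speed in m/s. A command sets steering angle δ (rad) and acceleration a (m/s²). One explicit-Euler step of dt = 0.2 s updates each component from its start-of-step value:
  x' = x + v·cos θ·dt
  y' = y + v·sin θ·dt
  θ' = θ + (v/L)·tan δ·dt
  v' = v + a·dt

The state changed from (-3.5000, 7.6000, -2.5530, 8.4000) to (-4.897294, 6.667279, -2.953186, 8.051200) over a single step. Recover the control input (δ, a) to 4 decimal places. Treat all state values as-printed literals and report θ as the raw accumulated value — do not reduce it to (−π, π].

a = (v'−v)/dt = (-0.348800)/0.2 = -1.7440
Δθ = θ'−θ = -0.400186;  (v·dt/L) = 8.4000·0.2/2.0 = 0.840000
tan δ = Δθ·L/(v·dt) = -0.476412  →  δ = -0.4446

δ = -0.4446, a = -1.7440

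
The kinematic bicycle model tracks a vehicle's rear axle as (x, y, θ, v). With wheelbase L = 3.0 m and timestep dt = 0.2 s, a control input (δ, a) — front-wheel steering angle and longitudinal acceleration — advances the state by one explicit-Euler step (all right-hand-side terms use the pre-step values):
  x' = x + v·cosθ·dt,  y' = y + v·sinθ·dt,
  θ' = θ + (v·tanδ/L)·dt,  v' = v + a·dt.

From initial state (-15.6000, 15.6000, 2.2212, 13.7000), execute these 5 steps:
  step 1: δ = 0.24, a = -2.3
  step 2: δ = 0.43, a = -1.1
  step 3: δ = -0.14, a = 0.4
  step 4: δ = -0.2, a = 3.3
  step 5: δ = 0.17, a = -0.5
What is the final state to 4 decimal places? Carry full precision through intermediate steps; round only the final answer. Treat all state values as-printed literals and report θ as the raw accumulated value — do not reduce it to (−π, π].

after step 1 (δ=0.24, a=-2.3): (-17.259091, 17.780600, 2.444708, 13.240000)
after step 2 (δ=0.43, a=-1.1): (-19.289698, 19.480171, 2.849517, 13.020000)
after step 3 (δ=-0.14, a=0.4): (-21.783414, 20.229967, 2.727197, 13.100000)
after step 4 (δ=-0.2, a=3.3): (-24.181657, 21.284875, 2.550164, 13.760000)
after step 5 (δ=0.17, a=-0.5): (-26.466216, 22.819247, 2.707630, 13.660000)

(-26.4662, 22.8192, 2.7076, 13.6600)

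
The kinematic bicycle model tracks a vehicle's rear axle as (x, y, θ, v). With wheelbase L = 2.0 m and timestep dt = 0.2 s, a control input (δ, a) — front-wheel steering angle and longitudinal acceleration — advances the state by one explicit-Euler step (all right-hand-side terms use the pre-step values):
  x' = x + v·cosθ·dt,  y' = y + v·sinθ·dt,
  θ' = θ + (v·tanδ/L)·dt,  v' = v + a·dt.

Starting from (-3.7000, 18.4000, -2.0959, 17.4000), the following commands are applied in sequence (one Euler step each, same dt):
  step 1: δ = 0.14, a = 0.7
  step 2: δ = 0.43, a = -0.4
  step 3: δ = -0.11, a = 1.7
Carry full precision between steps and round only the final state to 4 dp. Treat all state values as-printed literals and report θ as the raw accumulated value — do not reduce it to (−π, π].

(-4.6649, 8.9948, -1.2391, 17.8000)

after step 1 (δ=0.14, a=0.7): (-5.444533, 15.388854, -1.850696, 17.540000)
after step 2 (δ=0.43, a=-0.4): (-6.413650, 12.017374, -1.046275, 17.460000)
after step 3 (δ=-0.11, a=1.7): (-4.664860, 8.994826, -1.239113, 17.800000)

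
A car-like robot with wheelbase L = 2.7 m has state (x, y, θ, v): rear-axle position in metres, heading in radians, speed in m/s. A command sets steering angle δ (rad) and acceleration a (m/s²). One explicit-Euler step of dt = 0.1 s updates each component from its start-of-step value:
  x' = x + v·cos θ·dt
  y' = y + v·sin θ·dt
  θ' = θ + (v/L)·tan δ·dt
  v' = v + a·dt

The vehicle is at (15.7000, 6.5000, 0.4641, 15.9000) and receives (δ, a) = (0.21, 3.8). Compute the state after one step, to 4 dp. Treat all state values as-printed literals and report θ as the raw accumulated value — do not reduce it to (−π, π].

x' = 15.7000 + 15.9000·cos(0.4641)·0.1 = 17.1218
y' = 6.5000 + 15.9000·sin(0.4641)·0.1 = 7.2117
θ' = 0.4641 + (15.9000/2.7)·tan(0.21)·0.1 = 0.5896
v' = 15.9000 + 3.8000·0.1 = 16.2800

(17.1218, 7.2117, 0.5896, 16.2800)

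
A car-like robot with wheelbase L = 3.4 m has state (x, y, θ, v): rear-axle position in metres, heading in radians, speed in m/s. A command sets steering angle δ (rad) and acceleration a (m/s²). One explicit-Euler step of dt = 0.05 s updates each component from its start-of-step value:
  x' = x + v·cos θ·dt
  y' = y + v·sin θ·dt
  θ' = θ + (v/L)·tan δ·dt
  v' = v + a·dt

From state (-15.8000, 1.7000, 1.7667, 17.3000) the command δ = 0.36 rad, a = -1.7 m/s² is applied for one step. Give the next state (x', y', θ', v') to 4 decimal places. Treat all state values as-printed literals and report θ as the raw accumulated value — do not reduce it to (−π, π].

(-15.9684, 2.5485, 1.8625, 17.2150)

x' = -15.8000 + 17.3000·cos(1.7667)·0.05 = -15.9684
y' = 1.7000 + 17.3000·sin(1.7667)·0.05 = 2.5485
θ' = 1.7667 + (17.3000/3.4)·tan(0.36)·0.05 = 1.8625
v' = 17.3000 − 1.7000·0.05 = 17.2150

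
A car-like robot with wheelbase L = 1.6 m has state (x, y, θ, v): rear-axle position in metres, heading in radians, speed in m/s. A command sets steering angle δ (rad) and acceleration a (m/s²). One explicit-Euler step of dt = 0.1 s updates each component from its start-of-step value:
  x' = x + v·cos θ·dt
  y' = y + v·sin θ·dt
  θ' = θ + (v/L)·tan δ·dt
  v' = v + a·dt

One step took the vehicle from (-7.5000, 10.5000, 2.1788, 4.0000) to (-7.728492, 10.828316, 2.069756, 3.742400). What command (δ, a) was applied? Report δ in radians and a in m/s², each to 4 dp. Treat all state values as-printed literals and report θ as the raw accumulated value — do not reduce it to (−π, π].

a = (v'−v)/dt = (-0.257600)/0.1 = -2.5760
Δθ = θ'−θ = -0.109044;  (v·dt/L) = 4.0000·0.1/1.6 = 0.250000
tan δ = Δθ·L/(v·dt) = -0.436176  →  δ = -0.4113

δ = -0.4113, a = -2.5760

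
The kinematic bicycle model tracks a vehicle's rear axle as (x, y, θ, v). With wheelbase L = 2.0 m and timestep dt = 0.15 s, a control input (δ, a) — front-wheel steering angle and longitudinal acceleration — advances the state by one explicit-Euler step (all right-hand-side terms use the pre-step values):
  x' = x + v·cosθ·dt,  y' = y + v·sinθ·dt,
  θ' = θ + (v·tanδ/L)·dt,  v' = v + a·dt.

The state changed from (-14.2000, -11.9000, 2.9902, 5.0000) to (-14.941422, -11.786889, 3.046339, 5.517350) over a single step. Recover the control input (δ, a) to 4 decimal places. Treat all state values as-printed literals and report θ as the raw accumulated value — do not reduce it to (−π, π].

δ = 0.1486, a = 3.4490

a = (v'−v)/dt = (0.517350)/0.15 = 3.4490
Δθ = θ'−θ = 0.056139;  (v·dt/L) = 5.0000·0.15/2.0 = 0.375000
tan δ = Δθ·L/(v·dt) = 0.149704  →  δ = 0.1486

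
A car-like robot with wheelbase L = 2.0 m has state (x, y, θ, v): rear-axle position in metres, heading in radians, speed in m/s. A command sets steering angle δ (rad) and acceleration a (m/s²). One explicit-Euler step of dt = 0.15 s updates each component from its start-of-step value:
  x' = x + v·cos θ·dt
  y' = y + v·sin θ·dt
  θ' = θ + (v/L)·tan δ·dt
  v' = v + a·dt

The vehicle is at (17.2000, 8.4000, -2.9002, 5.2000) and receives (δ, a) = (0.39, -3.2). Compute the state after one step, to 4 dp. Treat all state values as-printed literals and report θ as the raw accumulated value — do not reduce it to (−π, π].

x' = 17.2000 + 5.2000·cos(-2.9002)·0.15 = 16.4426
y' = 8.4000 + 5.2000·sin(-2.9002)·0.15 = 8.2135
θ' = -2.9002 + (5.2000/2.0)·tan(0.39)·0.15 = -2.7399
v' = 5.2000 − 3.2000·0.15 = 4.7200

(16.4426, 8.2135, -2.7399, 4.7200)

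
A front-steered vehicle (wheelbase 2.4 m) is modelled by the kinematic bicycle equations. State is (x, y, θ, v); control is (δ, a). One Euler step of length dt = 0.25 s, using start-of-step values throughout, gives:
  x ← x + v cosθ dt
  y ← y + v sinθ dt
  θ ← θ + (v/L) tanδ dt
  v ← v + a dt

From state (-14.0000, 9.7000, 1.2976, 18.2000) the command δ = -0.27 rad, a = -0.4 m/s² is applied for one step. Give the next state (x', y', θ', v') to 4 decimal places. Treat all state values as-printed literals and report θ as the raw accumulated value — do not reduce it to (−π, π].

(-12.7724, 14.0813, 0.7729, 18.1000)

x' = -14.0000 + 18.2000·cos(1.2976)·0.25 = -12.7724
y' = 9.7000 + 18.2000·sin(1.2976)·0.25 = 14.0813
θ' = 1.2976 + (18.2000/2.4)·tan(-0.27)·0.25 = 0.7729
v' = 18.2000 − 0.4000·0.25 = 18.1000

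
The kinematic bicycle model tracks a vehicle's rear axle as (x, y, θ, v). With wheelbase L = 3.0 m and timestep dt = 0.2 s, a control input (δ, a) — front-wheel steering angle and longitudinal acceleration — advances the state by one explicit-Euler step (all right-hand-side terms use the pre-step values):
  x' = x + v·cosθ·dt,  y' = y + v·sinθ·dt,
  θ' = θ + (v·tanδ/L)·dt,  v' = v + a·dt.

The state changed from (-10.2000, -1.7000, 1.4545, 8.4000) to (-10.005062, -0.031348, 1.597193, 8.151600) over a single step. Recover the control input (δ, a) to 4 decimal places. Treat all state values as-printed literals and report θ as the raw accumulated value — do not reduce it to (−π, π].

δ = 0.2495, a = -1.2420

a = (v'−v)/dt = (-0.248400)/0.2 = -1.2420
Δθ = θ'−θ = 0.142693;  (v·dt/L) = 8.4000·0.2/3.0 = 0.560000
tan δ = Δθ·L/(v·dt) = 0.254809  →  δ = 0.2495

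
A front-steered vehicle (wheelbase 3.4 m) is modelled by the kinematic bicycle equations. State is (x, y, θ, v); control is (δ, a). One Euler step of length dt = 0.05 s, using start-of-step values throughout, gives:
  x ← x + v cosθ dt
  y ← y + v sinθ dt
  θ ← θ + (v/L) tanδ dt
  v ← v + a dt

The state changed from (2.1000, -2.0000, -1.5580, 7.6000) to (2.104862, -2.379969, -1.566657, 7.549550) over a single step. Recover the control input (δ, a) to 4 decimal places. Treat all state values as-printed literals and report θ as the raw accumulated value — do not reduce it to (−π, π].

δ = -0.0773, a = -1.0090

a = (v'−v)/dt = (-0.050450)/0.05 = -1.0090
Δθ = θ'−θ = -0.008657;  (v·dt/L) = 7.6000·0.05/3.4 = 0.111765
tan δ = Δθ·L/(v·dt) = -0.077457  →  δ = -0.0773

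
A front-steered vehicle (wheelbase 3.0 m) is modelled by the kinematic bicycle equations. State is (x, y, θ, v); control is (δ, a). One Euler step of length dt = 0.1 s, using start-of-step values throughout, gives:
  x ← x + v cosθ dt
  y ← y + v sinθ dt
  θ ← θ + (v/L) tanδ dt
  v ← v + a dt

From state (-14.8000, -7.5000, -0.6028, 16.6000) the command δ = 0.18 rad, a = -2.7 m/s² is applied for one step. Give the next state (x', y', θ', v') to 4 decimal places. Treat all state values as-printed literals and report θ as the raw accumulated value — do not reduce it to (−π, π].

(-13.4326, -8.4411, -0.5021, 16.3300)

x' = -14.8000 + 16.6000·cos(-0.6028)·0.1 = -13.4326
y' = -7.5000 + 16.6000·sin(-0.6028)·0.1 = -8.4411
θ' = -0.6028 + (16.6000/3.0)·tan(0.18)·0.1 = -0.5021
v' = 16.6000 − 2.7000·0.1 = 16.3300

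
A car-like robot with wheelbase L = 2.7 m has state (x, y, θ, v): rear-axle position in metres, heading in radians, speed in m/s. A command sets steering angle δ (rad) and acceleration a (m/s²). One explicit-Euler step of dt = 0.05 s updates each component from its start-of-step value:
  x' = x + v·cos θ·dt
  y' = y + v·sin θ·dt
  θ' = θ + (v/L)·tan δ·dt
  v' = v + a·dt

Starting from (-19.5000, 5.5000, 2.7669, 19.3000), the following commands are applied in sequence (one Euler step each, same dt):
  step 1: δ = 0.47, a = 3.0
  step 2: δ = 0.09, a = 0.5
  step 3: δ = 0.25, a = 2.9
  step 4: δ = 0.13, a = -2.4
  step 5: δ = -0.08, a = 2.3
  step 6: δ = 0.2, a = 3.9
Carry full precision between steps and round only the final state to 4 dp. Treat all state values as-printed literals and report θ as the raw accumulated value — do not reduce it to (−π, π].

(-25.2467, 6.3323, 3.1652, 19.8100)

after step 1 (δ=0.47, a=3.0): (-20.398048, 5.853177, 2.948451, 19.450000)
after step 2 (δ=0.09, a=0.5): (-21.352466, 6.039842, 2.980955, 19.475000)
after step 3 (δ=0.25, a=2.9): (-22.313679, 6.195591, 3.073044, 19.620000)
after step 4 (δ=0.13, a=-2.4): (-23.292375, 6.262784, 3.120545, 19.500000)
after step 5 (δ=-0.08, a=2.3): (-24.267159, 6.283304, 3.091594, 19.615000)
after step 6 (δ=0.2, a=3.9): (-25.246684, 6.332320, 3.165227, 19.810000)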